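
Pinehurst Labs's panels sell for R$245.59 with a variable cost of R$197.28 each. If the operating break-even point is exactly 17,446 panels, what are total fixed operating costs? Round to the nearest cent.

R$842,816.26

Unit CM = price − variable cost = R$245.59 − R$197.28 = R$48.31.
Fixed costs = break-even units × CM = 17,446 × R$48.31 = R$842,816.26.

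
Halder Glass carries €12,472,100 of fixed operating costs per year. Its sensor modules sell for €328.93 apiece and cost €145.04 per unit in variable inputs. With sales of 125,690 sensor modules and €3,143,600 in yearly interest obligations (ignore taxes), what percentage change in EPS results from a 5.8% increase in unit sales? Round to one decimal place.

+17.9%

At 125,690 units, contribution = 125,690 × €183.89 = €23,113,134.10.
Operating income = contribution − fixed costs = €23,113,134.10 − €12,472,100 = €10,641,034.10.
After interest of €3,143,600.00, pre-tax earnings = €7,497,434.10.
DCL = total CM / (EBIT − I) = €23,113,134.10 / €7,497,434.10 = 3.0828.
%ΔEPS = DCL × %ΔSales = 3.0828 × +5.8% = +17.9%.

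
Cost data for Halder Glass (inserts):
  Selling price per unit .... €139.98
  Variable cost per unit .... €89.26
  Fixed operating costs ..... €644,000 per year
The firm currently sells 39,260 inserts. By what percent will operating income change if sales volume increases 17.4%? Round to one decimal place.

+25.7%

At 39,260 units, contribution = 39,260 × €50.72 = €1,991,267.20.
Operating income = contribution − fixed costs = €1,991,267.20 − €644,000 = €1,347,267.20.
DOL = contribution ÷ EBIT = €1,991,267.20 ÷ €1,347,267.20 = 1.4780.
So EBIT moves 1.4780 × (+17.4%) = +25.7%.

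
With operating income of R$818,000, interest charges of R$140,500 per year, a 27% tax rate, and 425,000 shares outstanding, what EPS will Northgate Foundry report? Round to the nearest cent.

R$1.16

Pre-tax income = R$818,000 − R$140,500.00 = R$677,500.00.
Net income = R$677,500.00 × (1 − 0.27) = R$494,575.00.
EPS = R$494,575.00 ÷ 425,000 = R$1.16.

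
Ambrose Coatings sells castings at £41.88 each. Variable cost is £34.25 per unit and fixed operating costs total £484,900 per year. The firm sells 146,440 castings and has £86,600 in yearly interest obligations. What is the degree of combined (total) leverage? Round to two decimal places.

Contribution at this volume is 146,440 × £7.63 = £1,117,337.20.
Subtracting fixed costs: EBIT = £1,117,337.20 − £484,900 = £632,437.20. Interest = £86,600.00.
DOL = £1,117,337.20 ÷ £632,437.20 = 1.7667; DFL = £632,437.20 ÷ £545,837.20 = 1.1587.
DCL = DOL × DFL = 1.7667 × 1.1587 = 2.0471.

2.05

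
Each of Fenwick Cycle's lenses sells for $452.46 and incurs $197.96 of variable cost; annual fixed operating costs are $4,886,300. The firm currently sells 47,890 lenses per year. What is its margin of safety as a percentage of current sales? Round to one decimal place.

Contribution margin per unit = $452.46 − $197.96 = $254.50. Break-even units = $4,886,300 ÷ $254.50 = 19,199.61; break-even revenue = 19,199.61 × $452.46 = $8,687,054.22.
Actual sales revenue = 47,890 × $452.46 = $21,668,309.40.
Margin of safety = ($21,668,309.40 − $8,687,054.22) ÷ $21,668,309.40 = 59.9%.

59.9%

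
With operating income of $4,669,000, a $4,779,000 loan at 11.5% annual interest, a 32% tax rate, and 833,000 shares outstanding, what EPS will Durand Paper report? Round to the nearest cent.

$3.36

Pre-tax income = $4,669,000 − $549,585.00 = $4,119,415.00.
Net income = $4,119,415.00 × (1 − 0.32) = $2,801,202.20.
Per share: $2,801,202.20 / 833,000 shares = $3.36.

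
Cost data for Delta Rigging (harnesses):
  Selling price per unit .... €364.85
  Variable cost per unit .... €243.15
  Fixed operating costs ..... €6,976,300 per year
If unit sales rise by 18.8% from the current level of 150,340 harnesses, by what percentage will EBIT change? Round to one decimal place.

+30.4%

At 150,340 units, contribution = 150,340 × €121.70 = €18,296,378.00.
Subtracting fixed costs: EBIT = €18,296,378.00 − €6,976,300 = €11,320,078.00.
Degree of operating leverage = €18,296,378.00 / €11,320,078.00 = 1.6163.
%ΔEBIT = DOL × %ΔSales = 1.6163 × +18.8% = +30.4%.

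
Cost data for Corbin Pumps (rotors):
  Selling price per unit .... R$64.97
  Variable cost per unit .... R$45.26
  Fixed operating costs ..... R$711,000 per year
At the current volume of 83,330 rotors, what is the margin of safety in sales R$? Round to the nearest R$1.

Contribution margin per unit = R$64.97 − R$45.26 = R$19.71. Break-even units = R$711,000 ÷ R$19.71 = 36,073.06; break-even revenue = 36,073.06 × R$64.97 = R$2,343,666.67.
Actual sales revenue = 83,330 × R$64.97 = R$5,413,950.10.
Margin of safety = R$5,413,950.10 − R$2,343,666.67 = R$3,070,283.

R$3,070,283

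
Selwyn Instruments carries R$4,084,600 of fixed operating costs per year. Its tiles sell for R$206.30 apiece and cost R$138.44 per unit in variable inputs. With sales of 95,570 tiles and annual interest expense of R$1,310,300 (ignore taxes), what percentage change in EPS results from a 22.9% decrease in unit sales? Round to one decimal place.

Total contribution margin = 95,570 × R$67.86 = R$6,485,380.20.
EBIT = R$6,485,380.20 − R$4,084,600 = R$2,400,780.20.
After interest of R$1,310,300.00, pre-tax earnings = R$1,090,480.20.
Degree of combined leverage = contribution ÷ (EBIT − I) = R$6,485,380.20 ÷ R$1,090,480.20 = 5.9473.
EPS therefore changes by 5.9473 × (-22.9%) = -136.2%.

-136.2%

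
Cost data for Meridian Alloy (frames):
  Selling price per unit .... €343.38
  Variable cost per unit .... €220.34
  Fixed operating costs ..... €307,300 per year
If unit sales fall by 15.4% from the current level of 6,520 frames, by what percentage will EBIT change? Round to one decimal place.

-25.0%

At 6,520 units, contribution = 6,520 × €123.04 = €802,220.80.
EBIT = €802,220.80 − €307,300 = €494,920.80.
So DOL = total CM / EBIT = €802,220.80 / €494,920.80 = 1.6209.
So EBIT moves 1.6209 × (-15.4%) = -25.0%.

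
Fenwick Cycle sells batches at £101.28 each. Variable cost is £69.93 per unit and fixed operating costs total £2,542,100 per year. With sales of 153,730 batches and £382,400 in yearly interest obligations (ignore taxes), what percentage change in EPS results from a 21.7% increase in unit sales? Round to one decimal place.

At 153,730 units, contribution = 153,730 × £31.35 = £4,819,435.50.
Operating income = contribution − fixed costs = £4,819,435.50 − £2,542,100 = £2,277,335.50.
Interest = £382,400.00, so EBIT − I = £1,894,935.50.
Degree of combined leverage = contribution ÷ (EBIT − I) = £4,819,435.50 ÷ £1,894,935.50 = 2.5433.
EPS therefore changes by 2.5433 × (+21.7%) = +55.2%.

+55.2%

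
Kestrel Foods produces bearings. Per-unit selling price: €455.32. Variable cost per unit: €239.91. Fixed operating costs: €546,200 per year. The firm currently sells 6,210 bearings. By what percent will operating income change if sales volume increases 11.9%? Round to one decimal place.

+20.1%

At 6,210 units, contribution = 6,210 × €215.41 = €1,337,696.10.
Subtracting fixed costs: EBIT = €1,337,696.10 − €546,200 = €791,496.10.
DOL = contribution ÷ EBIT = €1,337,696.10 ÷ €791,496.10 = 1.6901.
Operating income changes by 1.6901 × +11.9% = +20.1%.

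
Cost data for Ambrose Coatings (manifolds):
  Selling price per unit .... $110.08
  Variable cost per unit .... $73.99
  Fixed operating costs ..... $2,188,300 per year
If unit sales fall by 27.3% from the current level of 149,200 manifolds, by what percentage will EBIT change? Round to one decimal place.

Total contribution margin = 149,200 × $36.09 = $5,384,628.00.
Subtracting fixed costs: EBIT = $5,384,628.00 − $2,188,300 = $3,196,328.00.
Degree of operating leverage = $5,384,628.00 / $3,196,328.00 = 1.6846.
So EBIT moves 1.6846 × (-27.3%) = -46.0%.

-46.0%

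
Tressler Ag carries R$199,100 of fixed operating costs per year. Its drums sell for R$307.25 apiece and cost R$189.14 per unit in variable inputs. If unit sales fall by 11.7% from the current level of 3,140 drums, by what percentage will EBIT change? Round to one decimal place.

Total contribution margin = 3,140 × R$118.11 = R$370,865.40.
EBIT = R$370,865.40 − R$199,100 = R$171,765.40.
Degree of operating leverage = R$370,865.40 / R$171,765.40 = 2.1591.
So EBIT moves 2.1591 × (-11.7%) = -25.3%.

-25.3%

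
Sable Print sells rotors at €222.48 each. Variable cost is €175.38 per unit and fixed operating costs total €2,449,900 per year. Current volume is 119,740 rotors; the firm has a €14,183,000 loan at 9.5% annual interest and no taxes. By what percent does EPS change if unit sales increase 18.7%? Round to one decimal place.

At 119,740 units, contribution = 119,740 × €47.10 = €5,639,754.00.
Operating income = contribution − fixed costs = €5,639,754.00 − €2,449,900 = €3,189,854.00.
After interest of €1,347,385.00, pre-tax earnings = €1,842,469.00.
Degree of combined leverage = contribution ÷ (EBIT − I) = €5,639,754.00 ÷ €1,842,469.00 = 3.0610.
EPS therefore changes by 3.0610 × (+18.7%) = +57.2%.

+57.2%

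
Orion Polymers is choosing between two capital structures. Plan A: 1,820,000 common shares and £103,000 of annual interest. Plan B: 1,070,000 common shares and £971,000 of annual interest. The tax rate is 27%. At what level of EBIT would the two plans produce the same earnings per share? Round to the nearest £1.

Set EPS_A = EPS_B: (EBIT − £103,000)(1 − 0.27) ÷ 1,820,000 = (EBIT − £971,000)(1 − 0.27) ÷ 1,070,000.
The (1 − t) factor cancels: (EBIT − 103,000) × 1,070,000 = (EBIT − 971,000) × 1,820,000.
Solving, EBIT = (971,000·1,820,000 − 103,000·1,070,000) / (1,820,000 − 1,070,000) = 1,657,010,000,000 / 750,000 = 2,209,346.67.

£2,209,347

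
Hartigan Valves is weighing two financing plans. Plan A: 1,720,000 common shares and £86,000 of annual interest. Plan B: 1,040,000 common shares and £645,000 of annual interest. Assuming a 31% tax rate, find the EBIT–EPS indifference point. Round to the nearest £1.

Set EPS_A = EPS_B: (EBIT − £86,000)(1 − 0.31) ÷ 1,720,000 = (EBIT − £645,000)(1 − 0.31) ÷ 1,040,000.
Cancelling (1 − t) and cross-multiplying: 1,040,000·(EBIT − 86,000) = 1,720,000·(EBIT − 645,000).
Solving, EBIT = (645,000·1,720,000 − 86,000·1,040,000) / (1,720,000 − 1,040,000) = 1,019,960,000,000 / 680,000 = 1,499,941.18.

£1,499,941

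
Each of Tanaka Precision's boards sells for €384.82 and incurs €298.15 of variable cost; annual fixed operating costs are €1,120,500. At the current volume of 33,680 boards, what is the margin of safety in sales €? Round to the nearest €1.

€7,985,650

Each unit contributes €384.82 − €298.15 = €86.67. Break-even units = €1,120,500 ÷ €86.67 = 12,928.35; break-even revenue = 12,928.35 × €384.82 = €4,975,087.23.
Actual sales revenue = 33,680 × €384.82 = €12,960,737.60.
Margin of safety = €12,960,737.60 − €4,975,087.23 = €7,985,650.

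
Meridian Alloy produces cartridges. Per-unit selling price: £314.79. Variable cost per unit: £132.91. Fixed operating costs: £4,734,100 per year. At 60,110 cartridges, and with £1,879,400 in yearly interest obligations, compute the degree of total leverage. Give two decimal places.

Total contribution margin = 60,110 × £181.88 = £10,932,806.80.
Subtracting fixed costs: EBIT = £10,932,806.80 − £4,734,100 = £6,198,706.80. Interest = £1,879,400.00.
DOL = £10,932,806.80 ÷ £6,198,706.80 = 1.7637; DFL = £6,198,706.80 ÷ £4,319,306.80 = 1.4351.
Combined leverage = 1.7637 × 1.4351 = 2.5311.

2.53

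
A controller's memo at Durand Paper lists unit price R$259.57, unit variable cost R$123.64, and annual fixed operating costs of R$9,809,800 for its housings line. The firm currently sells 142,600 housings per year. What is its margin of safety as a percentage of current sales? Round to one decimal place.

Unit CM = price − variable cost = R$259.57 − R$123.64 = R$135.93. Break-even units = R$9,809,800 ÷ R$135.93 = 72,168.03; break-even revenue = 72,168.03 × R$259.57 = R$18,732,654.94.
Current sales = 142,600 × R$259.57 = R$37,014,682.00.
Margin of safety = (R$37,014,682.00 − R$18,732,654.94) ÷ R$37,014,682.00 = 49.4%.

49.4%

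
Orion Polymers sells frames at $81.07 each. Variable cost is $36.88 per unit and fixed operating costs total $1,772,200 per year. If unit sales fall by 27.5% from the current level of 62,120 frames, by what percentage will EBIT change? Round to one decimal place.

At 62,120 units, contribution = 62,120 × $44.19 = $2,745,082.80.
EBIT = $2,745,082.80 − $1,772,200 = $972,882.80.
Degree of operating leverage = $2,745,082.80 / $972,882.80 = 2.8216.
%ΔEBIT = DOL × %ΔSales = 2.8216 × -27.5% = -77.6%.

-77.6%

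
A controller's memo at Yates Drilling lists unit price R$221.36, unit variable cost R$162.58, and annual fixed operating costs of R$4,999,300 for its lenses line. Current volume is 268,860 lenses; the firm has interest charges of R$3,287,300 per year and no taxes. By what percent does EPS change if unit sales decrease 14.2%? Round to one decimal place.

At 268,860 units, contribution = 268,860 × R$58.78 = R$15,803,590.80.
Operating income = contribution − fixed costs = R$15,803,590.80 − R$4,999,300 = R$10,804,290.80.
Interest = R$3,287,300.00, so EBIT − I = R$7,516,990.80.
Degree of combined leverage = contribution ÷ (EBIT − I) = R$15,803,590.80 ÷ R$7,516,990.80 = 2.1024.
EPS therefore changes by 2.1024 × (-14.2%) = -29.9%.

-29.9%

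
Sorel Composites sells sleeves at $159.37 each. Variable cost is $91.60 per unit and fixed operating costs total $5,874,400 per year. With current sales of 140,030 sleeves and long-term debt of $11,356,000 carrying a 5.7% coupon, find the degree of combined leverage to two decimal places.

3.20

Contribution at this volume is 140,030 × $67.77 = $9,489,833.10.
Subtracting fixed costs: EBIT = $9,489,833.10 − $5,874,400 = $3,615,433.10. Interest = $647,292.00.
DOL = $9,489,833.10 ÷ $3,615,433.10 = 2.6248; DFL = $3,615,433.10 ÷ $2,968,141.10 = 1.2181.
Combined leverage = 2.6248 × 1.2181 = 3.1973.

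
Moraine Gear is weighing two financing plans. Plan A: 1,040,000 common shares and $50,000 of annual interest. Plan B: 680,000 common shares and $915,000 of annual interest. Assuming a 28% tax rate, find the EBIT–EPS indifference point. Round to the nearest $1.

Set EPS_A = EPS_B: (EBIT − $50,000)(1 − 0.28) ÷ 1,040,000 = (EBIT − $915,000)(1 − 0.28) ÷ 680,000.
The (1 − t) factor cancels: (EBIT − 50,000) × 680,000 = (EBIT − 915,000) × 1,040,000.
EBIT × (1,040,000 − 680,000) = 915,000 × 1,040,000 − 50,000 × 680,000 = 917,600,000,000, so EBIT = 917,600,000,000 ÷ 360,000 = 2,548,888.89.

$2,548,889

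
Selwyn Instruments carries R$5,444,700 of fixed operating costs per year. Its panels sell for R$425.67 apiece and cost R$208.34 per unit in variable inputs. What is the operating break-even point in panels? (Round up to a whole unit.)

25,053 panels

Each unit contributes R$425.67 − R$208.34 = R$217.33.
Break-even Q = R$5,444,700 / R$217.33 = 25,052.68 → 25,053 panels.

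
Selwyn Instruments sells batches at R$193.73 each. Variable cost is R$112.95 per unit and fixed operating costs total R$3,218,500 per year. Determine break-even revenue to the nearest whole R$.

R$7,718,742

CM per unit = R$193.73 − R$112.95 = R$80.78; CM ratio = R$80.78 / R$193.73 = 0.4170.
Break-even revenue = fixed costs × price ÷ CM = R$3,218,500 × R$193.73 ÷ R$80.78 = R$7,718,742.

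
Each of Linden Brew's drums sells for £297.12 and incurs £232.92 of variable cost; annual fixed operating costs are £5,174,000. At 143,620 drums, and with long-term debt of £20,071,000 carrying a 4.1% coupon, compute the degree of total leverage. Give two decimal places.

2.86

Contribution at this volume is 143,620 × £64.20 = £9,220,404.00.
Subtracting fixed costs: EBIT = £9,220,404.00 − £5,174,000 = £4,046,404.00. Interest = £822,911.00, so EBIT − I = £3,223,493.00.
Degree of total leverage = total CM / (EBIT − interest) = £9,220,404.00 / £3,223,493.00 = 2.8604.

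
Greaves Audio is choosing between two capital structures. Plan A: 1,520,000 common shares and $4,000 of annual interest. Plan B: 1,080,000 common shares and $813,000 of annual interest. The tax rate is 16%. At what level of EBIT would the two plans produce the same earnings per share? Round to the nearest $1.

At indifference, (EBIT − 4,000)(1 − t)/1,520,000 = (EBIT − 813,000)(1 − t)/1,080,000.
The (1 − t) factor cancels: (EBIT − 4,000) × 1,080,000 = (EBIT − 813,000) × 1,520,000.
Solving, EBIT = (813,000·1,520,000 − 4,000·1,080,000) / (1,520,000 − 1,080,000) = 1,231,440,000,000 / 440,000 = 2,798,727.27.

$2,798,727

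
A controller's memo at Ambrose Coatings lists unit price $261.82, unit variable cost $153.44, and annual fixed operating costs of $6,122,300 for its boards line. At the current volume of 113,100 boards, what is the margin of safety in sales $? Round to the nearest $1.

$14,821,838

Each unit contributes $261.82 − $153.44 = $108.38. Break-even units = $6,122,300 ÷ $108.38 = 56,489.20; break-even revenue = 56,489.20 × $261.82 = $14,790,003.56.
Actual sales revenue = 113,100 × $261.82 = $29,611,842.00.
Margin of safety = $29,611,842.00 − $14,790,003.56 = $14,821,838.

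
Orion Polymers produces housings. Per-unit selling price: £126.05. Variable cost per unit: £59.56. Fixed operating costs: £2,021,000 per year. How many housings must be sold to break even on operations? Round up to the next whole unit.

Contribution margin per unit = £126.05 − £59.56 = £66.49.
Break-even volume = fixed costs ÷ CM per unit = £2,021,000 ÷ £66.49 = 30,395.55, so 30,396 housings.

30,396 housings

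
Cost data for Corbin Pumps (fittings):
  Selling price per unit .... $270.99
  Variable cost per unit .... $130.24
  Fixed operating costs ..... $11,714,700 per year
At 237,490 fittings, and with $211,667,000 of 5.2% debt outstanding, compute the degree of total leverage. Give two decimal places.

At 237,490 units, contribution = 237,490 × $140.75 = $33,426,717.50.
Operating income = contribution − fixed costs = $33,426,717.50 − $11,714,700 = $21,712,017.50. Interest = $11,006,684.00, so EBIT − I = $10,705,333.50.
Degree of total leverage = total CM / (EBIT − interest) = $33,426,717.50 / $10,705,333.50 = 3.1224.

3.12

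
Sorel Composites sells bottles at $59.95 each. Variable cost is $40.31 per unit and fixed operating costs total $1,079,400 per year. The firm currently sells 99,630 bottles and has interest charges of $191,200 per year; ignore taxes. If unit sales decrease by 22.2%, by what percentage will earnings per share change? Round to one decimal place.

-63.3%

Total contribution margin = 99,630 × $19.64 = $1,956,733.20.
EBIT = $1,956,733.20 − $1,079,400 = $877,333.20.
After interest of $191,200.00, pre-tax earnings = $686,133.20.
DCL = total CM / (EBIT − I) = $1,956,733.20 / $686,133.20 = 2.8518.
EPS therefore changes by 2.8518 × (-22.2%) = -63.3%.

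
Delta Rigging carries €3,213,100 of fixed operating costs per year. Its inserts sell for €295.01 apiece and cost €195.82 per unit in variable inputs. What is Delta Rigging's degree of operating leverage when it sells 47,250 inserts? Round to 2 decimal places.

Contribution at this volume is 47,250 × €99.19 = €4,686,727.50.
Operating income = contribution − fixed costs = €4,686,727.50 − €3,213,100 = €1,473,627.50.
DOL = contribution ÷ EBIT = €4,686,727.50 ÷ €1,473,627.50 = 3.1804.

3.18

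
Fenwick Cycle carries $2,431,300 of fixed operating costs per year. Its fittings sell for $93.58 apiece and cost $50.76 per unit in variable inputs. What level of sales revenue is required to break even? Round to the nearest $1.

$5,313,430

Contribution margin per unit = $93.58 − $50.76 = $42.82, a CM ratio of $42.82 ÷ $93.58 = 0.4576.
Break-even revenue = fixed costs × price ÷ CM = $2,431,300 × $93.58 ÷ $42.82 = $5,313,430.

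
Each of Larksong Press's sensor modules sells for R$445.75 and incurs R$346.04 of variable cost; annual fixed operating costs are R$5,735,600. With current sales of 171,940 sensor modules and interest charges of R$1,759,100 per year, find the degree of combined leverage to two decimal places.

At 171,940 units, contribution = 171,940 × R$99.71 = R$17,144,137.40.
Operating income = contribution − fixed costs = R$17,144,137.40 − R$5,735,600 = R$11,408,537.40. Interest = R$1,759,100.00, so EBIT − I = R$9,649,437.40.
DCL = contribution ÷ (EBIT − I) = R$17,144,137.40 ÷ R$9,649,437.40 = 1.7767.

1.78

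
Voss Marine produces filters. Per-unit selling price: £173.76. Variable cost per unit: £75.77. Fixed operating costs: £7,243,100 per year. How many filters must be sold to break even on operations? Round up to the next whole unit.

73,917 filters

Each unit contributes £173.76 − £75.77 = £97.99.
Break-even volume = fixed costs ÷ CM per unit = £7,243,100 ÷ £97.99 = 73,916.73, so 73,917 filters.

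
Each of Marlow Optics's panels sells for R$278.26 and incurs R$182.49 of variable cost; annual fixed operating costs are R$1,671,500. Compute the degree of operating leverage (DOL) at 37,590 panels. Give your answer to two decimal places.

At 37,590 units, contribution = 37,590 × R$95.77 = R$3,599,994.30.
Operating income = contribution − fixed costs = R$3,599,994.30 − R$1,671,500 = R$1,928,494.30.
DOL = contribution ÷ EBIT = R$3,599,994.30 ÷ R$1,928,494.30 = 1.8667.

1.87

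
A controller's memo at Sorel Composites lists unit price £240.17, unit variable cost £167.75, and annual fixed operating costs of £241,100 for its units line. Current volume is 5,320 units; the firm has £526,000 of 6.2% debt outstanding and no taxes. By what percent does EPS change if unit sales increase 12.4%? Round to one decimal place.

Contribution at this volume is 5,320 × £72.42 = £385,274.40.
Subtracting fixed costs: EBIT = £385,274.40 − £241,100 = £144,174.40.
After interest of £32,612.00, pre-tax earnings = £111,562.40.
Degree of combined leverage = contribution ÷ (EBIT − I) = £385,274.40 ÷ £111,562.40 = 3.4534.
%ΔEPS = DCL × %ΔSales = 3.4534 × +12.4% = +42.8%.

+42.8%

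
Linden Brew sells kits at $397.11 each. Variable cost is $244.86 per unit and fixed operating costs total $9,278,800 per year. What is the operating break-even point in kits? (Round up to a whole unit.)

Unit CM = price − variable cost = $397.11 − $244.86 = $152.25.
Units to break even: $9,278,800 ÷ $152.25 = 60,944.50, rounded up to 60,945.

60,945 kits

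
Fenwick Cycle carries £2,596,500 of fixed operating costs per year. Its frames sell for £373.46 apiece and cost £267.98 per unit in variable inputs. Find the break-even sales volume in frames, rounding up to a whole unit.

24,617 frames

Unit CM = price − variable cost = £373.46 − £267.98 = £105.48.
Break-even volume = fixed costs ÷ CM per unit = £2,596,500 ÷ £105.48 = 24,616.04, so 24,617 frames.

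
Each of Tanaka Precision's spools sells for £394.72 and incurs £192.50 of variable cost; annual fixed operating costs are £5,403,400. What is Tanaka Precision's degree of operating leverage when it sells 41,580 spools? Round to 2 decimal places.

2.80

Contribution at this volume is 41,580 × £202.22 = £8,408,307.60.
EBIT = £8,408,307.60 − £5,403,400 = £3,004,907.60.
So DOL = total CM / EBIT = £8,408,307.60 / £3,004,907.60 = 2.7982.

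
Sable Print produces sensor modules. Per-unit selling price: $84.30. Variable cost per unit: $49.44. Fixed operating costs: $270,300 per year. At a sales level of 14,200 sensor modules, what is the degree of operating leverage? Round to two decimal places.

Contribution at this volume is 14,200 × $34.86 = $495,012.00.
Subtracting fixed costs: EBIT = $495,012.00 − $270,300 = $224,712.00.
DOL = contribution ÷ EBIT = $495,012.00 ÷ $224,712.00 = 2.2029.

2.20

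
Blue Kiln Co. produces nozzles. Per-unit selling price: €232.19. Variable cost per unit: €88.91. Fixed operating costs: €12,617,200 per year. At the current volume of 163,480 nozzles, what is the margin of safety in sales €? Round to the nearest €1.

€17,511,829

Each unit contributes €232.19 − €88.91 = €143.28. Break-even units = €12,617,200 ÷ €143.28 = 88,059.74; break-even revenue = 88,059.74 × €232.19 = €20,446,591.76.
Actual sales revenue = 163,480 × €232.19 = €37,958,421.20.
Margin of safety = €37,958,421.20 − €20,446,591.76 = €17,511,829.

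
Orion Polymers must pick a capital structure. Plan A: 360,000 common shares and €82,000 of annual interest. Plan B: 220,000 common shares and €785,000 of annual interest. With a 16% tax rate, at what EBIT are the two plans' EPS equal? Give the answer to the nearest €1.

Set EPS_A = EPS_B: (EBIT − €82,000)(1 − 0.16) ÷ 360,000 = (EBIT − €785,000)(1 − 0.16) ÷ 220,000.
Cancelling (1 − t) and cross-multiplying: 220,000·(EBIT − 82,000) = 360,000·(EBIT − 785,000).
EBIT × (360,000 − 220,000) = 785,000 × 360,000 − 82,000 × 220,000 = 264,560,000,000, so EBIT = 264,560,000,000 ÷ 140,000 = 1,889,714.29.

€1,889,714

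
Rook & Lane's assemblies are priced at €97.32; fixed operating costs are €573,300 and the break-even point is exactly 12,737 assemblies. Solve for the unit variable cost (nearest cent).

At break-even, FC = Q × (P − VC), so P − VC = €573,300 ÷ 12,737 = €45.0106.
Hence VC = price − CM = €97.32 − €45.0106 = €52.31.

€52.31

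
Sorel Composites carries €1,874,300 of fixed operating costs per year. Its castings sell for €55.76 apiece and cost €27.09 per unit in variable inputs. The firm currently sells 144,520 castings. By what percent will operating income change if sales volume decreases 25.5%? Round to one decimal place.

Contribution at this volume is 144,520 × €28.67 = €4,143,388.40.
Operating income = contribution − fixed costs = €4,143,388.40 − €1,874,300 = €2,269,088.40.
So DOL = total CM / EBIT = €4,143,388.40 / €2,269,088.40 = 1.8260.
Operating income changes by 1.8260 × -25.5% = -46.6%.

-46.6%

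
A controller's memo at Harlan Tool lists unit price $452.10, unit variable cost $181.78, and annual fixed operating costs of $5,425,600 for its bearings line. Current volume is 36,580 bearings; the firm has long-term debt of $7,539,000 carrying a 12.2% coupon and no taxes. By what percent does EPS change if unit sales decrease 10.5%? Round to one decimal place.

-29.3%

Contribution at this volume is 36,580 × $270.32 = $9,888,305.60.
Operating income = contribution − fixed costs = $9,888,305.60 − $5,425,600 = $4,462,705.60.
After interest of $919,758.00, pre-tax earnings = $3,542,947.60.
Degree of combined leverage = contribution ÷ (EBIT − I) = $9,888,305.60 ÷ $3,542,947.60 = 2.7910.
%ΔEPS = DCL × %ΔSales = 2.7910 × -10.5% = -29.3%.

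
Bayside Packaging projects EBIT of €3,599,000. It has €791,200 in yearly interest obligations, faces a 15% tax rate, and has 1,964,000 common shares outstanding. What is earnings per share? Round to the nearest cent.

€1.22

Interest = €791,200.00, so EBT = €3,599,000 − €791,200.00 = €2,807,800.00.
After tax at 15%: net income = €2,807,800.00 × 0.85 = €2,386,630.00.
Per share: €2,386,630.00 / 1,964,000 shares = €1.22.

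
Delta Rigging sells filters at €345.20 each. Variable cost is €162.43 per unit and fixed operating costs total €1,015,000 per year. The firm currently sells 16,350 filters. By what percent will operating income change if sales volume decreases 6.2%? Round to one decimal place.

At 16,350 units, contribution = 16,350 × €182.77 = €2,988,289.50.
Operating income = contribution − fixed costs = €2,988,289.50 − €1,015,000 = €1,973,289.50.
Degree of operating leverage = €2,988,289.50 / €1,973,289.50 = 1.5144.
%ΔEBIT = DOL × %ΔSales = 1.5144 × -6.2% = -9.4%.

-9.4%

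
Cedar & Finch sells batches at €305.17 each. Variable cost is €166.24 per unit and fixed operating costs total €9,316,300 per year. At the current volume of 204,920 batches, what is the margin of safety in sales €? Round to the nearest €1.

€42,071,496

Each unit contributes €305.17 − €166.24 = €138.93. Break-even units = €9,316,300 ÷ €138.93 = 67,057.51; break-even revenue = 67,057.51 × €305.17 = €20,463,940.62.
Current sales = 204,920 × €305.17 = €62,535,436.40.
Margin of safety = €62,535,436.40 − €20,463,940.62 = €42,071,496.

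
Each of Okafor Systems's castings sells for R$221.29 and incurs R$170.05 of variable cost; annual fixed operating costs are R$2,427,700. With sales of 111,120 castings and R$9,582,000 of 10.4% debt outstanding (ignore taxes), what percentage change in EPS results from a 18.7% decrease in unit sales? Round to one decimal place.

-46.9%

At 111,120 units, contribution = 111,120 × R$51.24 = R$5,693,788.80.
Subtracting fixed costs: EBIT = R$5,693,788.80 − R$2,427,700 = R$3,266,088.80.
After interest of R$996,528.00, pre-tax earnings = R$2,269,560.80.
DCL = total CM / (EBIT − I) = R$5,693,788.80 / R$2,269,560.80 = 2.5088.
%ΔEPS = DCL × %ΔSales = 2.5088 × -18.7% = -46.9%.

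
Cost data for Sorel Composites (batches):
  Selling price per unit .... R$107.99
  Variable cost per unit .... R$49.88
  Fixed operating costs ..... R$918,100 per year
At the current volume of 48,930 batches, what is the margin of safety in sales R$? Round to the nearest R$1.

R$3,577,779

Each unit contributes R$107.99 − R$49.88 = R$58.11. Break-even units = R$918,100 ÷ R$58.11 = 15,799.35; break-even revenue = 15,799.35 × R$107.99 = R$1,706,171.38.
Current sales = 48,930 × R$107.99 = R$5,283,950.70.
Margin of safety = R$5,283,950.70 − R$1,706,171.38 = R$3,577,779.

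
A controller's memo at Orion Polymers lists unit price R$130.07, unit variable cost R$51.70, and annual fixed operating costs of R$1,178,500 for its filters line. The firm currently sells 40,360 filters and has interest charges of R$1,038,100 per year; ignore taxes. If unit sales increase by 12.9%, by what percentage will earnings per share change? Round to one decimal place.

At 40,360 units, contribution = 40,360 × R$78.37 = R$3,163,013.20.
EBIT = R$3,163,013.20 − R$1,178,500 = R$1,984,513.20.
After interest of R$1,038,100.00, pre-tax earnings = R$946,413.20.
DCL = total CM / (EBIT − I) = R$3,163,013.20 / R$946,413.20 = 3.3421.
EPS therefore changes by 3.3421 × (+12.9%) = +43.1%.

+43.1%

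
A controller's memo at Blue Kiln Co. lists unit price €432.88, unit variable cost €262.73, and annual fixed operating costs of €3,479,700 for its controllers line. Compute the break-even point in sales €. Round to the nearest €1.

Contribution margin per unit = €432.88 − €262.73 = €170.15, a CM ratio of €170.15 ÷ €432.88 = 0.3931.
Break-even sales = FC ÷ CM ratio = €3,479,700 × €432.88 / €170.15 = €8,852,733.

€8,852,733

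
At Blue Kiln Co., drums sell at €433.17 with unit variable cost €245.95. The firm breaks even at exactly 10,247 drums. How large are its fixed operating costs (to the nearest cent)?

€1,918,443.34

Each unit contributes €433.17 − €245.95 = €187.22.
Fixed costs = break-even units × CM = 10,247 × €187.22 = €1,918,443.34.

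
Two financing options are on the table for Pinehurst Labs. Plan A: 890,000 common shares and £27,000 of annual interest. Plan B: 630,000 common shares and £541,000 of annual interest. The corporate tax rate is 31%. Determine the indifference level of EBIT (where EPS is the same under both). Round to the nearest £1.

£1,786,462

Set EPS_A = EPS_B: (EBIT − £27,000)(1 − 0.31) ÷ 890,000 = (EBIT − £541,000)(1 − 0.31) ÷ 630,000.
Cancelling (1 − t) and cross-multiplying: 630,000·(EBIT − 27,000) = 890,000·(EBIT − 541,000).
Solving, EBIT = (541,000·890,000 − 27,000·630,000) / (890,000 − 630,000) = 464,480,000,000 / 260,000 = 1,786,461.54.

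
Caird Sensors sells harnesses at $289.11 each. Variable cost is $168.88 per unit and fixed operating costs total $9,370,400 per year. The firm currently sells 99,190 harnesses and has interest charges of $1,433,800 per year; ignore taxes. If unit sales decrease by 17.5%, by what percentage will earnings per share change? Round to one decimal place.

Contribution at this volume is 99,190 × $120.23 = $11,925,613.70.
Operating income = contribution − fixed costs = $11,925,613.70 − $9,370,400 = $2,555,213.70.
After interest of $1,433,800.00, pre-tax earnings = $1,121,413.70.
DCL = total CM / (EBIT − I) = $11,925,613.70 / $1,121,413.70 = 10.6344.
EPS therefore changes by 10.6344 × (-17.5%) = -186.1%.

-186.1%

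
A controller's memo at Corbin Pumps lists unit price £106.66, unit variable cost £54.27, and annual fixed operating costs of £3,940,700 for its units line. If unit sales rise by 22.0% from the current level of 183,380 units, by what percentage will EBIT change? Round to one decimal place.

+37.3%

Contribution at this volume is 183,380 × £52.39 = £9,607,278.20.
Subtracting fixed costs: EBIT = £9,607,278.20 − £3,940,700 = £5,666,578.20.
So DOL = total CM / EBIT = £9,607,278.20 / £5,666,578.20 = 1.6954.
%ΔEBIT = DOL × %ΔSales = 1.6954 × +22.0% = +37.3%.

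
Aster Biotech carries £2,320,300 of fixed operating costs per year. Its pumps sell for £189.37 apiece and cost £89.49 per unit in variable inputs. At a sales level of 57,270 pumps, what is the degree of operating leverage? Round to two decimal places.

1.68

At 57,270 units, contribution = 57,270 × £99.88 = £5,720,127.60.
EBIT = £5,720,127.60 − £2,320,300 = £3,399,827.60.
So DOL = total CM / EBIT = £5,720,127.60 / £3,399,827.60 = 1.6825.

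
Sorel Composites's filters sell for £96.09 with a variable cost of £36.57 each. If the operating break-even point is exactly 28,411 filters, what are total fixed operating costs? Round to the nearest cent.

Unit CM = price − variable cost = £96.09 − £36.57 = £59.52.
Since BE = FC / CM, FC = 28,411 × £59.52 = £1,691,022.72.

£1,691,022.72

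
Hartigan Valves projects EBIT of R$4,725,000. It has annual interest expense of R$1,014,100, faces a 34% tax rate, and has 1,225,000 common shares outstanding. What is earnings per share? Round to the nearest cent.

R$2.00

Interest = R$1,014,100.00, so EBT = R$4,725,000 − R$1,014,100.00 = R$3,710,900.00.
Net income = R$3,710,900.00 × (1 − 0.34) = R$2,449,194.00.
Per share: R$2,449,194.00 / 1,225,000 shares = R$2.00.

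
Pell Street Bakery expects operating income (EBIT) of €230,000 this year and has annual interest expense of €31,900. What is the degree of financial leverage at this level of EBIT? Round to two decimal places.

1.16

Interest = €31,900.00.
Degree of financial leverage = EBIT / (EBIT − interest) = €230,000 / €198,100.00 = 1.1610.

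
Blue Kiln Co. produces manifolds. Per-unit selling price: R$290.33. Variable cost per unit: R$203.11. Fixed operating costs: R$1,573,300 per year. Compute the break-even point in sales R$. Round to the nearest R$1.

CM per unit = R$290.33 − R$203.11 = R$87.22; CM ratio = R$87.22 / R$290.33 = 0.3004.
Break-even sales = FC ÷ CM ratio = R$1,573,300 × R$290.33 / R$87.22 = R$5,237,058.

R$5,237,058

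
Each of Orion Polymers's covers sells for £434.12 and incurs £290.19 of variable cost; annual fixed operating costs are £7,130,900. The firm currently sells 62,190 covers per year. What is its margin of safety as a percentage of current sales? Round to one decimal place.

20.3%

Unit CM = price − variable cost = £434.12 − £290.19 = £143.93. Break-even units = £7,130,900 ÷ £143.93 = 49,544.22; break-even revenue = 49,544.22 × £434.12 = £21,508,138.04.
Current sales = 62,190 × £434.12 = £26,997,922.80.
Margin of safety = (£26,997,922.80 − £21,508,138.04) ÷ £26,997,922.80 = 20.3%.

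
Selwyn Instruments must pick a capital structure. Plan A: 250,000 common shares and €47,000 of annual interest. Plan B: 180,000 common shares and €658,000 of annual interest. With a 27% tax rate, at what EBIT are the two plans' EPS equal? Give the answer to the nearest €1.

€2,229,143

At indifference, (EBIT − 47,000)(1 − t)/250,000 = (EBIT − 658,000)(1 − t)/180,000.
Cancelling (1 − t) and cross-multiplying: 180,000·(EBIT − 47,000) = 250,000·(EBIT − 658,000).
Solving, EBIT = (658,000·250,000 − 47,000·180,000) / (250,000 − 180,000) = 156,040,000,000 / 70,000 = 2,229,142.86.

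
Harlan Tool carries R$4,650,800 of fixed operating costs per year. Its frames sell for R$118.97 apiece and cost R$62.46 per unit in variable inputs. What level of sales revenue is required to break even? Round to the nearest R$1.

R$9,791,288

Contribution margin per unit = R$118.97 − R$62.46 = R$56.51, a CM ratio of R$56.51 ÷ R$118.97 = 0.4750.
Break-even revenue = fixed costs × price ÷ CM = R$4,650,800 × R$118.97 ÷ R$56.51 = R$9,791,288.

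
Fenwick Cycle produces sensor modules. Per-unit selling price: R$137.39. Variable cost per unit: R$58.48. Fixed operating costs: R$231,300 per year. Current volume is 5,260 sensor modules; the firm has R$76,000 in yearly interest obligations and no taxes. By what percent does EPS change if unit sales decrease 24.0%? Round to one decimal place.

Total contribution margin = 5,260 × R$78.91 = R$415,066.60.
Operating income = contribution − fixed costs = R$415,066.60 − R$231,300 = R$183,766.60.
After interest of R$76,000.00, pre-tax earnings = R$107,766.60.
Degree of combined leverage = contribution ÷ (EBIT − I) = R$415,066.60 ÷ R$107,766.60 = 3.8515.
EPS therefore changes by 3.8515 × (-24.0%) = -92.4%.

-92.4%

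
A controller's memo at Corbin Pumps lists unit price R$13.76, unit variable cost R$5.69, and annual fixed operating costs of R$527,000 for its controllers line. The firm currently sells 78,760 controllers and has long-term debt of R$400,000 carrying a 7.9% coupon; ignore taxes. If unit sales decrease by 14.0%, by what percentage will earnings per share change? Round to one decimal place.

At 78,760 units, contribution = 78,760 × R$8.07 = R$635,593.20.
Operating income = contribution − fixed costs = R$635,593.20 − R$527,000 = R$108,593.20.
Interest = R$31,600.00, so EBIT − I = R$76,993.20.
DCL = total CM / (EBIT − I) = R$635,593.20 / R$76,993.20 = 8.2552.
%ΔEPS = DCL × %ΔSales = 8.2552 × -14.0% = -115.6%.

-115.6%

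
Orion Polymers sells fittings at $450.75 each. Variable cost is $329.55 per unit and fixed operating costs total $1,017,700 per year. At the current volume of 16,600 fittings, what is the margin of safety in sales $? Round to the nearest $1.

$3,697,563

Contribution margin per unit = $450.75 − $329.55 = $121.20. Break-even units = $1,017,700 ÷ $121.20 = 8,396.86; break-even revenue = 8,396.86 × $450.75 = $3,784,886.76.
Current sales = 16,600 × $450.75 = $7,482,450.00.
Margin of safety = $7,482,450.00 − $3,784,886.76 = $3,697,563.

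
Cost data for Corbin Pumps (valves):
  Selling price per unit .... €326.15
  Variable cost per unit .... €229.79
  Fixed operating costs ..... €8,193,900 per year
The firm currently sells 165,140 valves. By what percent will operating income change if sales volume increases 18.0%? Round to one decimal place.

Contribution at this volume is 165,140 × €96.36 = €15,912,890.40.
Subtracting fixed costs: EBIT = €15,912,890.40 − €8,193,900 = €7,718,990.40.
Degree of operating leverage = €15,912,890.40 / €7,718,990.40 = 2.0615.
So EBIT moves 2.0615 × (+18.0%) = +37.1%.

+37.1%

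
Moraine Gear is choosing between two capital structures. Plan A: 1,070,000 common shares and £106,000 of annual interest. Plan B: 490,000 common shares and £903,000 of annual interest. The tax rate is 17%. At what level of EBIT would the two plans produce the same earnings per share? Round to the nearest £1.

£1,576,328

Set EPS_A = EPS_B: (EBIT − £106,000)(1 − 0.17) ÷ 1,070,000 = (EBIT − £903,000)(1 − 0.17) ÷ 490,000.
The (1 − t) factor cancels: (EBIT − 106,000) × 490,000 = (EBIT − 903,000) × 1,070,000.
Solving, EBIT = (903,000·1,070,000 − 106,000·490,000) / (1,070,000 − 490,000) = 914,270,000,000 / 580,000 = 1,576,327.59.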